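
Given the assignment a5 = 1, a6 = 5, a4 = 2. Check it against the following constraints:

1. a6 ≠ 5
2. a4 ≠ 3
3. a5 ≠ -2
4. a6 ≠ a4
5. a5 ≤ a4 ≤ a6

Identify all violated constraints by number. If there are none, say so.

Violated: 1.

1. a6 = 5, but 5 is required to differ  fails
2. a4 = 2, and 2 ≠ 3  holds
3. a5 = 1, and 1 ≠ -2  holds
4. a6 = 5, a4 = 2; distinct  holds
5. values 1 ≤ 2 ≤ 5  holds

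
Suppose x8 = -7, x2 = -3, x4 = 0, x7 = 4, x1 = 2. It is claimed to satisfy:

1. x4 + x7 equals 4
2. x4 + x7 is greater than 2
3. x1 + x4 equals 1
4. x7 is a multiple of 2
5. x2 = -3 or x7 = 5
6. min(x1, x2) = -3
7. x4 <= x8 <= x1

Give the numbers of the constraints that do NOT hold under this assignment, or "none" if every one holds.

Constraints 3 and 7 are violated.

1. x4 + x7 = 0 + 4 = 4 — holds.
2. x4 + x7 = 0 + 4 = 4; 4 > 2 — holds.
3. x1 + x4 = 2 + 0 = 2, not 1 — does not hold.
4. 4 / 2 = 2, so 2 divides 4 — holds.
5. x2 = -3 = -3 (first disjunct) — holds.
6. min(2, -3) = -3 — holds.
7. values 0, -7, 2; x4 = 0 is not <= x8 = -7 — does not hold.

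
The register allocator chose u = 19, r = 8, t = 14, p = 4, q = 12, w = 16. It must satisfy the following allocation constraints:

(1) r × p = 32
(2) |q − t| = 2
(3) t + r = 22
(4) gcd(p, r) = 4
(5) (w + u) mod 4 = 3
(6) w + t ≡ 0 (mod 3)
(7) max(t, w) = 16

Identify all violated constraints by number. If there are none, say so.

No violations.

(1) r × p = 8 × 4 = 32 — holds.
(2) |12 − 14| = 2 — holds.
(3) t + r = 14 + 8 = 22 — holds.
(4) gcd(4, 8) = 4 — holds.
(5) w + u = 35; 35 mod 4 = 3 — holds.
(6) w + t = 30; 30 mod 3 = 0 — holds.
(7) max(14, 16) = 16 — holds.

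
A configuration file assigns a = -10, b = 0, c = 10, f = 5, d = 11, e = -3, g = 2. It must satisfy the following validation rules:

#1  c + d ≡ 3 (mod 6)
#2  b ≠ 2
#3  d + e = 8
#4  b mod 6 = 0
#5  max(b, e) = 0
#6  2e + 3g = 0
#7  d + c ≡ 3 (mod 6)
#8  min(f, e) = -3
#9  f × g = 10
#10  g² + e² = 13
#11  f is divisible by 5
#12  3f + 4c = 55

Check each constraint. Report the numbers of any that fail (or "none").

#1 c + d = 21; 21 mod 6 = 3  ✔
#2 b = 0, and 0 ≠ 2  ✔
#3 d + e = 11 + (-3) = 8  ✔
#4 0 mod 6 = 0  ✔
#5 max(0, -3) = 0  ✔
#6 2e + 3g = 2(-3) + 3(2) = 0  ✔
#7 d + c = 21; 21 mod 6 = 3  ✔
#8 min(5, -3) = -3  ✔
#9 f × g = 5 × 2 = 10  ✔
#10 g² + e² = 2² + (-3)² = 4 + 9 = 13  ✔
#11 5 / 5 = 1, so 5 divides 5  ✔
#12 3f + 4c = 3(5) + 4(10) = 55  ✔

Yes — all constraints hold.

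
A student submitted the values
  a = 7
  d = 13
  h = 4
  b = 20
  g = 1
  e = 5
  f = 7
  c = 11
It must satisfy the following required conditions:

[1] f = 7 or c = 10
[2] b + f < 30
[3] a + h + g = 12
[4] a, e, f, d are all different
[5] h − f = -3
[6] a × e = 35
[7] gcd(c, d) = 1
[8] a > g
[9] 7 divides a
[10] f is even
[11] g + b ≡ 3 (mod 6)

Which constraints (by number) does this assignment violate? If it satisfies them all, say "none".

Violated: 4 and 10.

[1] f = 7 = 7 (first disjunct)  yes
[2] b + f = 20 + 7 = 27; 27 < 30  yes
[3] a + h + g = 7 + 4 + 1 = 12  yes
[4] a = f = 7, not all different  no
[5] h − f = 4 − 7 = -3  yes
[6] a × e = 7 × 5 = 35  yes
[7] gcd(11, 13) = 1  yes
[8] a = 7, g = 1; 7 > 1  yes
[9] 7 / 7 = 1, so 7 divides 7  yes
[10] f = 7 is odd  no
[11] g + b = 21; 21 mod 6 = 3  yes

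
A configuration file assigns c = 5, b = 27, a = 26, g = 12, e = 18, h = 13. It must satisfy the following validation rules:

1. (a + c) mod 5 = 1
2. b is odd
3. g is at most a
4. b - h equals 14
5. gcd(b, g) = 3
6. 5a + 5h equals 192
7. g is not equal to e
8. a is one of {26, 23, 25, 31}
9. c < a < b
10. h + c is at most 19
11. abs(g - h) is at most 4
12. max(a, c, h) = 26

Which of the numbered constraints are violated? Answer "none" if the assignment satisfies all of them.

1. a + c = 31; 31 mod 5 = 1 — OK.
2. b = 27 is odd — OK.
3. g = 12, a = 26; 12 ≤ 26 — OK.
4. b - h = 27 - 13 = 14 — OK.
5. gcd(27, 12) = 3 — OK.
6. 5a + 5h = 5(26) + 5(13) = 195, not 192 — violated.
7. g = 12, e = 18; distinct — OK.
8. a = 26 is in {26, 23, 25, 31} — OK.
9. values 5 < 26 < 27 — OK.
10. h + c = 13 + 5 = 18; 18 ≤ 19 — OK.
11. abs(12 - 13) = 1; 1 ≤ 4 — OK.
12. max(26, 5, 13) = 26 — OK.

Constraint 6 does not hold.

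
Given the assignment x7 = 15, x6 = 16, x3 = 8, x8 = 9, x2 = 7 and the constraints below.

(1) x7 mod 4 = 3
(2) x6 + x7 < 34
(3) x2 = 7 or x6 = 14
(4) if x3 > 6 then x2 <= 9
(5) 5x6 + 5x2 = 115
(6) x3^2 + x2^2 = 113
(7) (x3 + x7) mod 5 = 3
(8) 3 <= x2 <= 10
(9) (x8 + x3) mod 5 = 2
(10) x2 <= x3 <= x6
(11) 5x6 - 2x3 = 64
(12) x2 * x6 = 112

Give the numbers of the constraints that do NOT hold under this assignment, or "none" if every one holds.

(1) 15 mod 4 = 3  ✓
(2) x6 + x7 = 16 + 15 = 31; 31 < 34  ✓
(3) x2 = 7 = 7 (first disjunct)  ✓
(4) x3 = 8 > 6, so we need x2 ≤ 9; x2 = 7 ≤ 9  ✓
(5) 5x6 + 5x2 = 5(16) + 5(7) = 115  ✓
(6) x3^2 + x2^2 = 8^2 + 7^2 = 64 + 49 = 113  ✓
(7) x3 + x7 = 23; 23 mod 5 = 3  ✓
(8) x2 = 7 lies in [3, 10]  ✓
(9) x8 + x3 = 17; 17 mod 5 = 2  ✓
(10) values 7 <= 8 <= 16  ✓
(11) 5x6 - 2x3 = 5(16) - 2(8) = 64  ✓
(12) x2 * x6 = 7 * 16 = 112  ✓

None — every constraint holds.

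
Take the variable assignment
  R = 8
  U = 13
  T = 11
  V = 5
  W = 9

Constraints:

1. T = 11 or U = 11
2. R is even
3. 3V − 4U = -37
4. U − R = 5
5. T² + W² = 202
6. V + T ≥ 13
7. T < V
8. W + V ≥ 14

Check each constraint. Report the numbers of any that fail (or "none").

1. T = 11 = 11 (first disjunct)  ✔
2. R = 8 is even  ✔
3. 3V − 4U = 3(5) − 4(13) = -37  ✔
4. U − R = 13 − 8 = 5  ✔
5. T² + W² = 11² + 9² = 121 + 81 = 202  ✔
6. V + T = 5 + 11 = 16; 16 ≥ 13  ✔
7. T = 11, V = 5; 11 ≥ 5 (want <)  ✘
8. W + V = 9 + 5 = 14; 14 ≥ 14  ✔

Violated: 7.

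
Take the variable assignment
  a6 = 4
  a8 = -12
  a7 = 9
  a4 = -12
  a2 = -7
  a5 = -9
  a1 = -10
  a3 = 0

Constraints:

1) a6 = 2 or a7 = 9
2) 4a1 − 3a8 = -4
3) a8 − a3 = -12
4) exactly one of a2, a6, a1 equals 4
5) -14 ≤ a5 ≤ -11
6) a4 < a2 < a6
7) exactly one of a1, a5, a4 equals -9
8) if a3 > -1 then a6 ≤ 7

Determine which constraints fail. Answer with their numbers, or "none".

1) a6 = 4 ≠ 2, but a7 = 9 = 9 (second disjunct) — OK.
2) 4a1 − 3a8 = 4(-10) − 3(-12) = -4 — OK.
3) a8 − a3 = -12 − 0 = -12 — OK.
4) a2=-7, a6=4, a1=-10; 1 of them equals 4 — OK.
5) a5 = -9 is outside [-14, -11] — violated.
6) values -12 < -7 < 4 — OK.
7) a1=-10, a5=-9, a4=-12; 1 of them equals -9 — OK.
8) a3 = 0 > -1, so we need a6 ≤ 7; a6 = 4 ≤ 7 — OK.

Constraint 5 is violated.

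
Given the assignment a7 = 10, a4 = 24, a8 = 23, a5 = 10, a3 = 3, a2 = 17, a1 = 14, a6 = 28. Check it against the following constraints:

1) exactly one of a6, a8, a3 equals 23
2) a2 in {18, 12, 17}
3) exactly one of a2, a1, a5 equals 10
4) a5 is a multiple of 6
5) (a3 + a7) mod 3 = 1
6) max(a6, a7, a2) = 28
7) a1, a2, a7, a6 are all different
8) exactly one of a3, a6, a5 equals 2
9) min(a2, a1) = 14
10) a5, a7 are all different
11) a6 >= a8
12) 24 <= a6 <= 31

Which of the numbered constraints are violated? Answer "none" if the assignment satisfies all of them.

1) a6=28, a8=23, a3=3; 1 of them equals 23 — holds.
2) a2 = 17 is in {18, 12, 17} — holds.
3) a2=17, a1=14, a5=10; 1 of them equals 10 — holds.
4) 10 = 6*1 + 4, so 6 does not divide 10 — does not hold.
5) a3 + a7 = 13; 13 mod 3 = 1 — holds.
6) max(28, 10, 17) = 28 — holds.
7) values 14, 17, 10, 28 are pairwise distinct — holds.
8) a3=3, a6=28, a5=10; 0 of them equal 2, not exactly one — does not hold.
9) min(17, 14) = 14 — holds.
10) a5 = a7 = 10, not all different — does not hold.
11) a6 = 28, a8 = 23; 28 ≥ 23 — holds.
12) a6 = 28 lies in [24, 31] — holds.

The assignment fails constraints 4, 8, 10.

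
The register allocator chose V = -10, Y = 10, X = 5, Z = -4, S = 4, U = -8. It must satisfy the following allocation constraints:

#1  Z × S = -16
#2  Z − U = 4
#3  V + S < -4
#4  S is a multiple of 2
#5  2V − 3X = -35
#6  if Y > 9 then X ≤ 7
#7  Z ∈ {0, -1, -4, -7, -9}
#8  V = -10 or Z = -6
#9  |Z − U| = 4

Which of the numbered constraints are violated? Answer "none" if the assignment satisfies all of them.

#1 Z × S = -4 × 4 = -16  ✔
#2 Z − U = -4 − (-8) = 4  ✔
#3 V + S = -10 + 4 = -6; -6 < -4  ✔
#4 4 / 2 = 2, so 2 divides 4  ✔
#5 2V − 3X = 2(-10) − 3(5) = -35  ✔
#6 Y = 10 > 9, so we need X ≤ 7; X = 5 ≤ 7  ✔
#7 Z = -4 is in {0, -1, -4, -7, -9}  ✔
#8 V = -10 = -10 (first disjunct)  ✔
#9 |-4 − (-8)| = 4  ✔

The assignment satisfies every constraint.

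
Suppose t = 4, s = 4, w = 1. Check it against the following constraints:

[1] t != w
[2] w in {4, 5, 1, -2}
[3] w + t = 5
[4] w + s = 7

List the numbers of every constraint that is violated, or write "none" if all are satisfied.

[1] t = 4, w = 1; distinct  holds
[2] w = 1 is in {4, 5, 1, -2}  holds
[3] w + t = 1 + 4 = 5  holds
[4] w + s = 1 + 4 = 5, not 7  fails

Constraint 4 is violated.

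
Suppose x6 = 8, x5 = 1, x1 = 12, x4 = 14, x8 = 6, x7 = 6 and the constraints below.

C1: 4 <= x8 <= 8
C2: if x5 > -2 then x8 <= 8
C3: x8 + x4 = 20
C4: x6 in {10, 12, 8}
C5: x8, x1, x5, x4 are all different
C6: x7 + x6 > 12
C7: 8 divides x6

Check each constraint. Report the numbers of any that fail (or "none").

All constraints are satisfied.

C1: x8 = 6 lies in [4, 8] — holds.
C2: x5 = 1 > -2, so we need x8 ≤ 8; x8 = 6 ≤ 8 — holds.
C3: x8 + x4 = 6 + 14 = 20 — holds.
C4: x6 = 8 is in {10, 12, 8} — holds.
C5: values 6, 12, 1, 14 are pairwise distinct — holds.
C6: x7 + x6 = 6 + 8 = 14; 14 > 12 — holds.
C7: 8 / 8 = 1, so 8 divides 8 — holds.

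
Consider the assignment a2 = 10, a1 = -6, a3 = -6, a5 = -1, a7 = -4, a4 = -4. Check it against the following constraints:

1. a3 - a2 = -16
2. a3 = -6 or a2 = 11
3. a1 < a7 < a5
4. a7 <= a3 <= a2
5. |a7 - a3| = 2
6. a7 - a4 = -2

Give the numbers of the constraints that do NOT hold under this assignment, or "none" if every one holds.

No — constraints 4 and 6 are not satisfied.

1. a3 - a2 = -6 - 10 = -16  holds
2. a3 = -6 = -6 (first disjunct)  holds
3. values -6 < -4 < -1  holds
4. values -4, -6, 10; a7 = -4 is not <= a3 = -6  fails
5. |-4 - (-6)| = 2  holds
6. a7 - a4 = -4 - (-4) = 0, not -2  fails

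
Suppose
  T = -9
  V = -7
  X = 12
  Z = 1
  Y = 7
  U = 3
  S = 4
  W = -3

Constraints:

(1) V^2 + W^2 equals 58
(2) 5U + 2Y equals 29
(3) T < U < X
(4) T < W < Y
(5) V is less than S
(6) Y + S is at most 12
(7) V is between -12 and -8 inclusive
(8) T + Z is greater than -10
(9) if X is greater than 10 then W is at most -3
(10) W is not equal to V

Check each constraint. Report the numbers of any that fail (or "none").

(1) V^2 + W^2 = (-7)^2 + (-3)^2 = 49 + 9 = 58  holds
(2) 5U + 2Y = 5(3) + 2(7) = 29  holds
(3) values -9 < 3 < 12  holds
(4) values -9 < -3 < 7  holds
(5) V = -7, S = 4; -7 < 4  holds
(6) Y + S = 7 + 4 = 11; 11 ≤ 12  holds
(7) V = -7 is outside [-12, -8]  fails
(8) T + Z = -9 + 1 = -8; -8 > -10  holds
(9) X = 12 > 10, so we need W ≤ -3; W = -3 ≤ -3  holds
(10) W = -3, V = -7; distinct  holds

The assignment fails constraint 7.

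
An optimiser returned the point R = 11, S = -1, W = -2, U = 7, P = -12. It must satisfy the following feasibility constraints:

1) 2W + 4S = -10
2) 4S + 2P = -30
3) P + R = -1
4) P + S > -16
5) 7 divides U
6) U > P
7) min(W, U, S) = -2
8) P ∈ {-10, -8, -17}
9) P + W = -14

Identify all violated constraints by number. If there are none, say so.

No — constraints 1, 2, 8 are not satisfied.

1) 2W + 4S = 2(-2) + 4(-1) = -8, not -10 — violated.
2) 4S + 2P = 4(-1) + 2(-12) = -28, not -30 — violated.
3) P + R = -12 + 11 = -1 — OK.
4) P + S = -12 + (-1) = -13; -13 > -16 — OK.
5) 7 / 7 = 1, so 7 divides 7 — OK.
6) U = 7, P = -12; 7 > -12 — OK.
7) min(-2, 7, -1) = -2 — OK.
8) P = -12 is not in {-10, -8, -17} — violated.
9) P + W = -12 + (-2) = -14 — OK.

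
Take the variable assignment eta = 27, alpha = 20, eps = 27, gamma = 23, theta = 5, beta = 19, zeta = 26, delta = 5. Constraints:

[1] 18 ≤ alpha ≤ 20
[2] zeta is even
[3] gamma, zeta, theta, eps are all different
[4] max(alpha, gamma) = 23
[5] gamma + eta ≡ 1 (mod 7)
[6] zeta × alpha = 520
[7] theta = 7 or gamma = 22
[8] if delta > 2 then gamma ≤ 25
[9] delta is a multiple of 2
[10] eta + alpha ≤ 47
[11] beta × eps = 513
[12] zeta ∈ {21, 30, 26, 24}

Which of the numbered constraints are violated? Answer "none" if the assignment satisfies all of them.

[1] alpha = 20 lies in [18, 20]  holds
[2] zeta = 26 is even  holds
[3] values 23, 26, 5, 27 are pairwise distinct  holds
[4] max(20, 23) = 23  holds
[5] gamma + eta = 50; 50 mod 7 = 1  holds
[6] zeta × alpha = 26 × 20 = 520  holds
[7] theta = 5 ≠ 7 and gamma = 23 ≠ 22; both disjuncts false  fails
[8] delta = 5 > 2, so we need gamma ≤ 25; gamma = 23 ≤ 25  holds
[9] 5 = 2×2 + 1, so 2 does not divide 5  fails
[10] eta + alpha = 27 + 20 = 47; 47 ≤ 47  holds
[11] beta × eps = 19 × 27 = 513  holds
[12] zeta = 26 is in {21, 30, 26, 24}  holds

Violated: 7, 9.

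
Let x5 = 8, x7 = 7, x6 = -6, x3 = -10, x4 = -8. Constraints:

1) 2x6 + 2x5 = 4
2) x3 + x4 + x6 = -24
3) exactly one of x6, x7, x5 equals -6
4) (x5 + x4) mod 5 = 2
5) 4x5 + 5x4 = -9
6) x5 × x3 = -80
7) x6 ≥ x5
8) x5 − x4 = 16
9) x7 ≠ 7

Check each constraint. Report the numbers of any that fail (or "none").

No — constraints 4, 5, 7, 9 are not satisfied.

1) 2x6 + 2x5 = 2(-6) + 2(8) = 4 — OK.
2) x3 + x4 + x6 = -10 + (-8) + (-6) = -24 — OK.
3) x6=-6, x7=7, x5=8; 1 of them equals -6 — OK.
4) x5 + x4 = 0; 0 mod 5 = 0, not 2 — violated.
5) 4x5 + 5x4 = 4(8) + 5(-8) = -8, not -9 — violated.
6) x5 × x3 = 8 × (-10) = -80 — OK.
7) x6 = -6, x5 = 8; -6 < 8 (want ≥) — violated.
8) x5 − x4 = 8 − (-8) = 16 — OK.
9) x7 = 7, but 7 is required to differ — violated.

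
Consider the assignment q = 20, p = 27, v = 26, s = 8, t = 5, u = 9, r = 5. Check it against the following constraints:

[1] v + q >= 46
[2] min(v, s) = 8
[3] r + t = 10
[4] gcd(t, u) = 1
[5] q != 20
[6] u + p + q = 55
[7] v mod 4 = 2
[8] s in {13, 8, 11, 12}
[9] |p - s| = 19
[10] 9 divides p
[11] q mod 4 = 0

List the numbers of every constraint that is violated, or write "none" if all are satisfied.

Constraints 5, 6 do not hold.

[1] v + q = 26 + 20 = 46; 46 ≥ 46  ✓
[2] min(26, 8) = 8  ✓
[3] r + t = 5 + 5 = 10  ✓
[4] gcd(5, 9) = 1  ✓
[5] q = 20, but 20 is required to differ  ✗
[6] u + p + q = 9 + 27 + 20 = 56, not 55  ✗
[7] 26 mod 4 = 2  ✓
[8] s = 8 is in {13, 8, 11, 12}  ✓
[9] |27 - 8| = 19  ✓
[10] 27 / 9 = 3, so 9 divides 27  ✓
[11] 20 mod 4 = 0  ✓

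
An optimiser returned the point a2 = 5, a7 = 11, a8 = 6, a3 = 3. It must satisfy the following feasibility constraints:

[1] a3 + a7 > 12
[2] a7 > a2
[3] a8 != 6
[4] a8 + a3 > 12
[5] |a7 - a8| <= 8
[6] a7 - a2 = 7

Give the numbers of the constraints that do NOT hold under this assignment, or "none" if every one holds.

Constraints 3, 4, and 6 do not hold.

[1] a3 + a7 = 3 + 11 = 14; 14 > 12 — satisfied.
[2] a7 = 11, a2 = 5; 11 > 5 — satisfied.
[3] a8 = 6, but 6 is required to differ — violated.
[4] a8 + a3 = 6 + 3 = 9; 9 ≤ 12, bound 12 not met — violated.
[5] |11 - 6| = 5; 5 ≤ 8 — satisfied.
[6] a7 - a2 = 11 - 5 = 6, not 7 — violated.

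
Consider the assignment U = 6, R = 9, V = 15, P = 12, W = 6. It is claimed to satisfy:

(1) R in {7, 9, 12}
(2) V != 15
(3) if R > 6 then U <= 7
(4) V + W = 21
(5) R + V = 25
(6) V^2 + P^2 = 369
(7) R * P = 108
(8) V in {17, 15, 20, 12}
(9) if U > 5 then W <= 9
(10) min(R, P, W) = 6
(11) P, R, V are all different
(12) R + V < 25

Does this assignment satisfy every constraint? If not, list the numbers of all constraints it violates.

Constraints 2 and 5 are violated.

(1) R = 9 is in {7, 9, 12}  holds
(2) V = 15, but 15 is required to differ  fails
(3) R = 9 > 6, so we need U ≤ 7; U = 6 ≤ 7  holds
(4) V + W = 15 + 6 = 21  holds
(5) R + V = 9 + 15 = 24, not 25  fails
(6) V^2 + P^2 = 15^2 + 12^2 = 225 + 144 = 369  holds
(7) R * P = 9 * 12 = 108  holds
(8) V = 15 is in {17, 15, 20, 12}  holds
(9) U = 6 > 5, so we need W ≤ 9; W = 6 ≤ 9  holds
(10) min(9, 12, 6) = 6  holds
(11) values 12, 9, 15 are pairwise distinct  holds
(12) R + V = 9 + 15 = 24; 24 < 25  holds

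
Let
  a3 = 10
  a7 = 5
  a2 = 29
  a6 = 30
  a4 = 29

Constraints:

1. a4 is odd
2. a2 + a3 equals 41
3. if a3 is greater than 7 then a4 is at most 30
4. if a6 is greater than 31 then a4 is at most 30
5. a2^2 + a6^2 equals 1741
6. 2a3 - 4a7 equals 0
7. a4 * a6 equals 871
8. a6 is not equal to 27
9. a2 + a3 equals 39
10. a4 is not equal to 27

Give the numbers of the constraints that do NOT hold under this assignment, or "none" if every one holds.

The assignment fails constraints 2, 7.

1. a4 = 29 is odd  holds
2. a2 + a3 = 29 + 10 = 39, not 41  fails
3. a3 = 10 > 7, so we need a4 ≤ 30; a4 = 29 ≤ 30  holds
4. a6 = 30, not > 31; antecedent false, conditional vacuously true  holds
5. a2^2 + a6^2 = 29^2 + 30^2 = 841 + 900 = 1741  holds
6. 2a3 - 4a7 = 2(10) - 4(5) = 0  holds
7. a4 * a6 = 29 * 30 = 870, not 871  fails
8. a6 = 30, and 30 ≠ 27  holds
9. a2 + a3 = 29 + 10 = 39  holds
10. a4 = 29, and 29 ≠ 27  holds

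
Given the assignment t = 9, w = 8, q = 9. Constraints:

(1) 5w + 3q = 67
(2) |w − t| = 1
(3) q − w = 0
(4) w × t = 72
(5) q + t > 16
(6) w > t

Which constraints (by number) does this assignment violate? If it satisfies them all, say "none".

No — constraints 3 and 6 are not satisfied.

(1) 5w + 3q = 5(8) + 3(9) = 67  true
(2) |8 − 9| = 1  true
(3) q − w = 9 − 8 = 1, not 0  false
(4) w × t = 8 × 9 = 72  true
(5) q + t = 9 + 9 = 18; 18 > 16  true
(6) w = 8, t = 9; 8 ≤ 9 (want >)  false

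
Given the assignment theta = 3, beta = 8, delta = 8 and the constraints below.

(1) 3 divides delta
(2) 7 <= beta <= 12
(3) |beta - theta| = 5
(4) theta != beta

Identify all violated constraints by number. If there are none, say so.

The assignment fails constraint 1.

(1) 8 = 3*2 + 2, so 3 does not divide 8  false
(2) beta = 8 lies in [7, 12]  true
(3) |8 - 3| = 5  true
(4) theta = 3, beta = 8; distinct  true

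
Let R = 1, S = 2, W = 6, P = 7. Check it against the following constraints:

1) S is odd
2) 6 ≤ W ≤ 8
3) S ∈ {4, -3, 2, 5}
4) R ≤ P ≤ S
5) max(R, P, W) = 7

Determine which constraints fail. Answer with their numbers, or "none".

1) S = 2 is even — violated.
2) W = 6 lies in [6, 8] — satisfied.
3) S = 2 is in {4, -3, 2, 5} — satisfied.
4) values 1, 7, 2; P = 7 is not ≤ S = 2 — violated.
5) max(1, 7, 6) = 7 — satisfied.

The assignment fails constraints 1, 4.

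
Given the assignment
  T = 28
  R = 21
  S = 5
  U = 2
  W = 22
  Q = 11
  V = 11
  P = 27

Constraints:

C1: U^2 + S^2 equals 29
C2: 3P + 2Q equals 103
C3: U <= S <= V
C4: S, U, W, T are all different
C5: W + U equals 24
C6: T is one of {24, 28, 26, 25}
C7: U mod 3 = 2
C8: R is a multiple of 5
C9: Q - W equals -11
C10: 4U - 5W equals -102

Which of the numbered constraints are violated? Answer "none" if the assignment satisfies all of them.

C1: U^2 + S^2 = 2^2 + 5^2 = 4 + 25 = 29  yes
C2: 3P + 2Q = 3(27) + 2(11) = 103  yes
C3: values 2 <= 5 <= 11  yes
C4: values 5, 2, 22, 28 are pairwise distinct  yes
C5: W + U = 22 + 2 = 24  yes
C6: T = 28 is in {24, 28, 26, 25}  yes
C7: 2 mod 3 = 2  yes
C8: 21 = 5*4 + 1, so 5 does not divide 21  no
C9: Q - W = 11 - 22 = -11  yes
C10: 4U - 5W = 4(2) - 5(22) = -102  yes

Violated: 8.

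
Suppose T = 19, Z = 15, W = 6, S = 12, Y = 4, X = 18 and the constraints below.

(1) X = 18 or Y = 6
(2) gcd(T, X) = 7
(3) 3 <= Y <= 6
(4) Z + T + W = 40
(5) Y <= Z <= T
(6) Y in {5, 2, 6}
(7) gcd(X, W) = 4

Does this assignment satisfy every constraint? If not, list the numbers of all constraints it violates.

(1) X = 18 = 18 (first disjunct) — satisfied.
(2) gcd(19, 18) = 1, not 7 — violated.
(3) Y = 4 lies in [3, 6] — satisfied.
(4) Z + T + W = 15 + 19 + 6 = 40 — satisfied.
(5) values 4 <= 15 <= 19 — satisfied.
(6) Y = 4 is not in {5, 2, 6} — violated.
(7) gcd(18, 6) = 6, not 4 — violated.

The assignment fails constraints 2, 6, 7.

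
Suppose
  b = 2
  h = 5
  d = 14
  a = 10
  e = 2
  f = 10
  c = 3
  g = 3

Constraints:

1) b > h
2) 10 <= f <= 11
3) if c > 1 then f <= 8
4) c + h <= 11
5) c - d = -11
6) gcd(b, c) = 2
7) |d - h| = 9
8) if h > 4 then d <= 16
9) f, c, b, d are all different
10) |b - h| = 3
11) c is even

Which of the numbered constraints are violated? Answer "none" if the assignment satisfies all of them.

1) b = 2, h = 5; 2 ≤ 5 (want >)  false
2) f = 10 lies in [10, 11]  true
3) c = 3 > 1, so we need f ≤ 8; but f = 10 > 8  false
4) c + h = 3 + 5 = 8; 8 ≤ 11  true
5) c - d = 3 - 14 = -11  true
6) gcd(2, 3) = 1, not 2  false
7) |14 - 5| = 9  true
8) h = 5 > 4, so we need d ≤ 16; d = 14 ≤ 16  true
9) values 10, 3, 2, 14 are pairwise distinct  true
10) |2 - 5| = 3  true
11) c = 3 is odd  false

The assignment fails constraints 1, 3, 6, and 11.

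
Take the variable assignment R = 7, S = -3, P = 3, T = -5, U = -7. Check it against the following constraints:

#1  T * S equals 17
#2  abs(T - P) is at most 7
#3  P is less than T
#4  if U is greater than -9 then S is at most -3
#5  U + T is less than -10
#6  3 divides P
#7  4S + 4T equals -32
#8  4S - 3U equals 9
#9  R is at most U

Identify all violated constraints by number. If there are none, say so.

Constraints 1, 2, 3, 9 are violated.

#1 T * S = -5 * (-3) = 15, not 17  FAIL
#2 abs(-5 - 3) = 8; 8 > 7, exceeds bound 7  FAIL
#3 P = 3, T = -5; 3 ≥ -5 (want <)  FAIL
#4 U = -7 > -9, so we need S ≤ -3; S = -3 ≤ -3  OK
#5 U + T = -7 + (-5) = -12; -12 < -10  OK
#6 3 / 3 = 1, so 3 divides 3  OK
#7 4S + 4T = 4(-3) + 4(-5) = -32  OK
#8 4S - 3U = 4(-3) - 3(-7) = 9  OK
#9 R = 7, U = -7; 7 > -7 (want ≤)  FAIL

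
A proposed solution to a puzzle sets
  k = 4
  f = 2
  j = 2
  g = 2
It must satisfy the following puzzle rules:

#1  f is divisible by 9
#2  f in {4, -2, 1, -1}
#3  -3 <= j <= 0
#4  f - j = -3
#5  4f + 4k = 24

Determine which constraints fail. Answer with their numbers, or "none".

Constraints 1, 2, 3, and 4 do not hold.

#1 2 = 9*0 + 2, so 9 does not divide 2 — fails.
#2 f = 2 is not in {4, -2, 1, -1} — fails.
#3 j = 2 is outside [-3, 0] — fails.
#4 f - j = 2 - 2 = 0, not -3 — fails.
#5 4f + 4k = 4(2) + 4(4) = 24 — holds.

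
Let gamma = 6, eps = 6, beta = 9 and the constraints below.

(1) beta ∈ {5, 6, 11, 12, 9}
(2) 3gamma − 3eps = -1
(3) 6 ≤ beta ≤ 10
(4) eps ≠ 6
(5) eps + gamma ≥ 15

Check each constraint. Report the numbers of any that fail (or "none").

(1) beta = 9 is in {5, 6, 11, 12, 9} — holds.
(2) 3gamma − 3eps = 3(6) − 3(6) = 0, not -1 — does not hold.
(3) beta = 9 lies in [6, 10] — holds.
(4) eps = 6, but 6 is required to differ — does not hold.
(5) eps + gamma = 6 + 6 = 12; 12 < 15, bound 15 not met — does not hold.

Constraints 2, 4, and 5 do not hold.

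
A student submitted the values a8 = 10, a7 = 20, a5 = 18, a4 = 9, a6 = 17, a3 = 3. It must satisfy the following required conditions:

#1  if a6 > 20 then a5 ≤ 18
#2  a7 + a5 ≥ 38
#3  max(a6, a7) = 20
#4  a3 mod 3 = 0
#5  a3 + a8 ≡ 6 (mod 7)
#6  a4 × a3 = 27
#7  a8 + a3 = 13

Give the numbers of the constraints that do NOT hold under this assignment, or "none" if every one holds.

#1 a6 = 17, not > 20; antecedent false, conditional vacuously true — holds.
#2 a7 + a5 = 20 + 18 = 38; 38 ≥ 38 — holds.
#3 max(17, 20) = 20 — holds.
#4 3 mod 3 = 0 — holds.
#5 a3 + a8 = 13; 13 mod 7 = 6 — holds.
#6 a4 × a3 = 9 × 3 = 27 — holds.
#7 a8 + a3 = 10 + 3 = 13 — holds.

The assignment satisfies every constraint.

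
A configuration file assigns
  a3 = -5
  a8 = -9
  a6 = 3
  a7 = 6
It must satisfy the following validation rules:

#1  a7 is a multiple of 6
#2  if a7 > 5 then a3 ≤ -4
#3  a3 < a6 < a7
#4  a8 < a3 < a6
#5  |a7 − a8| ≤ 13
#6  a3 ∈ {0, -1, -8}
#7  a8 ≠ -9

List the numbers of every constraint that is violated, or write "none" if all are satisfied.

Violated: 5, 6, and 7.

#1 6 / 6 = 1, so 6 divides 6 — holds.
#2 a7 = 6 > 5, so we need a3 ≤ -4; a3 = -5 ≤ -4 — holds.
#3 values -5 < 3 < 6 — holds.
#4 values -9 < -5 < 3 — holds.
#5 |6 − (-9)| = 15; 15 > 13, exceeds bound 13 — does not hold.
#6 a3 = -5 is not in {0, -1, -8} — does not hold.
#7 a8 = -9, but -9 is required to differ — does not hold.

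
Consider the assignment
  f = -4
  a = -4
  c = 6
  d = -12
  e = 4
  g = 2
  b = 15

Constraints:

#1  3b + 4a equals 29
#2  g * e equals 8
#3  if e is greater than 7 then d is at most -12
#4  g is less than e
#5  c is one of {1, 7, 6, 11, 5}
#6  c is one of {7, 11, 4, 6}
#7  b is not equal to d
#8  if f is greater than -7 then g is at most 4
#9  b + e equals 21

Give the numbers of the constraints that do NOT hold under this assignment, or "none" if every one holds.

Violated: 9.

#1 3b + 4a = 3(15) + 4(-4) = 29 — holds.
#2 g * e = 2 * 4 = 8 — holds.
#3 e = 4, not > 7; antecedent false, conditional vacuously true — holds.
#4 g = 2, e = 4; 2 < 4 — holds.
#5 c = 6 is in {1, 7, 6, 11, 5} — holds.
#6 c = 6 is in {7, 11, 4, 6} — holds.
#7 b = 15, d = -12; distinct — holds.
#8 f = -4 > -7, so we need g ≤ 4; g = 2 ≤ 4 — holds.
#9 b + e = 15 + 4 = 19, not 21 — fails.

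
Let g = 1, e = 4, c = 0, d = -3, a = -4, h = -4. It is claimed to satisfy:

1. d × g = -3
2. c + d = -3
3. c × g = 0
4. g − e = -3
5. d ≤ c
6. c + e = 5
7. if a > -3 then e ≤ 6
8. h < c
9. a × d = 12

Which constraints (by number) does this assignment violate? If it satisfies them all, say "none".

Violated: 6.

1. d × g = -3 × 1 = -3 — holds.
2. c + d = 0 + (-3) = -3 — holds.
3. c × g = 0 × 1 = 0 — holds.
4. g − e = 1 − 4 = -3 — holds.
5. d = -3, c = 0; -3 ≤ 0 — holds.
6. c + e = 0 + 4 = 4, not 5 — does not hold.
7. a = -4, not > -3; antecedent false, conditional vacuously true — holds.
8. h = -4, c = 0; -4 < 0 — holds.
9. a × d = -4 × (-3) = 12 — holds.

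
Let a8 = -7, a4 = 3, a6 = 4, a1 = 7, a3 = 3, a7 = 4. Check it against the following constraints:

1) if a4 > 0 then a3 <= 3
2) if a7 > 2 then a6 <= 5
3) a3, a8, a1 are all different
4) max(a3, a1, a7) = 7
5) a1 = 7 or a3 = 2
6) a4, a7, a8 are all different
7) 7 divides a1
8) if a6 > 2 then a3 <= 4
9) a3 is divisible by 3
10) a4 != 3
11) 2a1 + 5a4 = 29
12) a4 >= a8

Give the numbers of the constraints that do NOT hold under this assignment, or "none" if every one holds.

Violated: 10.

1) a4 = 3 > 0, so we need a3 ≤ 3; a3 = 3 ≤ 3  ✓
2) a7 = 4 > 2, so we need a6 ≤ 5; a6 = 4 ≤ 5  ✓
3) values 3, -7, 7 are pairwise distinct  ✓
4) max(3, 7, 4) = 7  ✓
5) a1 = 7 = 7 (first disjunct)  ✓
6) values 3, 4, -7 are pairwise distinct  ✓
7) 7 / 7 = 1, so 7 divides 7  ✓
8) a6 = 4 > 2, so we need a3 ≤ 4; a3 = 3 ≤ 4  ✓
9) 3 / 3 = 1, so 3 divides 3  ✓
10) a4 = 3, but 3 is required to differ  ✗
11) 2a1 + 5a4 = 2(7) + 5(3) = 29  ✓
12) a4 = 3, a8 = -7; 3 ≥ -7  ✓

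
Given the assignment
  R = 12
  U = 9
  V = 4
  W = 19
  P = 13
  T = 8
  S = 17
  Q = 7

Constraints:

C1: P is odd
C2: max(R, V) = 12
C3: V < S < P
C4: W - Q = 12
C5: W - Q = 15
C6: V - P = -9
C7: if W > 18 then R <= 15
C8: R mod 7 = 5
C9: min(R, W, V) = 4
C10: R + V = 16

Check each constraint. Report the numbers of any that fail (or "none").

Constraints 3 and 5 are violated.

C1: P = 13 is odd — OK.
C2: max(12, 4) = 12 — OK.
C3: values 4, 17, 13; S = 17 is not < P = 13 — violated.
C4: W - Q = 19 - 7 = 12 — OK.
C5: W - Q = 19 - 7 = 12, not 15 — violated.
C6: V - P = 4 - 13 = -9 — OK.
C7: W = 19 > 18, so we need R ≤ 15; R = 12 ≤ 15 — OK.
C8: 12 mod 7 = 5 — OK.
C9: min(12, 19, 4) = 4 — OK.
C10: R + V = 12 + 4 = 16 — OK.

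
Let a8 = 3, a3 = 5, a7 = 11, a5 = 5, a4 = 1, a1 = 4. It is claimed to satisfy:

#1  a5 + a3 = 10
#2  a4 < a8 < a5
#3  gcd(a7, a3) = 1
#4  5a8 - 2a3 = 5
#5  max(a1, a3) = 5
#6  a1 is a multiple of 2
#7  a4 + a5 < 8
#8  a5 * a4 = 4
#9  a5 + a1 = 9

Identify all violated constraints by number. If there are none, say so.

#1 a5 + a3 = 5 + 5 = 10  holds
#2 values 1 < 3 < 5  holds
#3 gcd(11, 5) = 1  holds
#4 5a8 - 2a3 = 5(3) - 2(5) = 5  holds
#5 max(4, 5) = 5  holds
#6 4 / 2 = 2, so 2 divides 4  holds
#7 a4 + a5 = 1 + 5 = 6; 6 < 8  holds
#8 a5 * a4 = 5 * 1 = 5, not 4  fails
#9 a5 + a1 = 5 + 4 = 9  holds

Constraint 8 does not hold.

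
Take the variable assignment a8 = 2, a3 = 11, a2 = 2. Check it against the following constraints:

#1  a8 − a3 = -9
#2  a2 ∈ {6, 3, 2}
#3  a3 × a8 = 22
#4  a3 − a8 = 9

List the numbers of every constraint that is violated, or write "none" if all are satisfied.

#1 a8 − a3 = 2 − 11 = -9  ✔
#2 a2 = 2 is in {6, 3, 2}  ✔
#3 a3 × a8 = 11 × 2 = 22  ✔
#4 a3 − a8 = 11 − 2 = 9  ✔

All constraints are satisfied.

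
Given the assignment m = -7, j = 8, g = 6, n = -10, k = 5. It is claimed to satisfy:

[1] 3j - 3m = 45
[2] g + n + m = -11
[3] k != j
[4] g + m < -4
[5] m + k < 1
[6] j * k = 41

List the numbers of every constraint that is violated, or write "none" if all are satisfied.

Constraints 4 and 6 do not hold.

[1] 3j - 3m = 3(8) - 3(-7) = 45 — holds.
[2] g + n + m = 6 + (-10) + (-7) = -11 — holds.
[3] k = 5, j = 8; distinct — holds.
[4] g + m = 6 + (-7) = -1; -1 ≥ -4, bound -4 not met — does not hold.
[5] m + k = -7 + 5 = -2; -2 < 1 — holds.
[6] j * k = 8 * 5 = 40, not 41 — does not hold.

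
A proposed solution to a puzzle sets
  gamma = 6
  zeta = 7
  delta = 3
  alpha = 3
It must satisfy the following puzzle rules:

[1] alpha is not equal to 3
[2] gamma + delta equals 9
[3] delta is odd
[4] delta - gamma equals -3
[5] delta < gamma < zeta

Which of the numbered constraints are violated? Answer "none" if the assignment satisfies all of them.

Violated: 1.

[1] alpha = 3, but 3 is required to differ  false
[2] gamma + delta = 6 + 3 = 9  true
[3] delta = 3 is odd  true
[4] delta - gamma = 3 - 6 = -3  true
[5] values 3 < 6 < 7  true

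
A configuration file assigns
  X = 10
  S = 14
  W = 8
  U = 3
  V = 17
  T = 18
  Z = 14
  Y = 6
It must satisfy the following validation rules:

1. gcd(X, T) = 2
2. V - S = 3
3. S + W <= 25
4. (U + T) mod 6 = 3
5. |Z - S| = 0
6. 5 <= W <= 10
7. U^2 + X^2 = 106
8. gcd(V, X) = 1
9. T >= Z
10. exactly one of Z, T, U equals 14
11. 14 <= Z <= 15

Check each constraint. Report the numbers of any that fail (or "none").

1. gcd(10, 18) = 2  ✔
2. V - S = 17 - 14 = 3  ✔
3. S + W = 14 + 8 = 22; 22 ≤ 25  ✔
4. U + T = 21; 21 mod 6 = 3  ✔
5. |14 - 14| = 0  ✔
6. W = 8 lies in [5, 10]  ✔
7. U^2 + X^2 = 3^2 + 10^2 = 9 + 100 = 109, not 106  ✘
8. gcd(17, 10) = 1  ✔
9. T = 18, Z = 14; 18 ≥ 14  ✔
10. Z=14, T=18, U=3; 1 of them equals 14  ✔
11. Z = 14 lies in [14, 15]  ✔

Constraint 7 does not hold.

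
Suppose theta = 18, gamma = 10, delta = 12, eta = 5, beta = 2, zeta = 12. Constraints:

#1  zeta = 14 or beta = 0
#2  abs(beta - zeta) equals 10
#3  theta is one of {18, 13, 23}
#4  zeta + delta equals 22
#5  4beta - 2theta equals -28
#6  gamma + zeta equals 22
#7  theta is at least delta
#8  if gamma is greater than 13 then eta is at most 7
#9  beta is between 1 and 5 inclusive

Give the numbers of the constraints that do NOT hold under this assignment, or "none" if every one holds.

Constraints 1, 4 are violated.

#1 zeta = 12 ≠ 14 and beta = 2 ≠ 0; both disjuncts false  no
#2 abs(2 - 12) = 10  yes
#3 theta = 18 is in {18, 13, 23}  yes
#4 zeta + delta = 12 + 12 = 24, not 22  no
#5 4beta - 2theta = 4(2) - 2(18) = -28  yes
#6 gamma + zeta = 10 + 12 = 22  yes
#7 theta = 18, delta = 12; 18 ≥ 12  yes
#8 gamma = 10, not > 13; antecedent false, conditional vacuously true  yes
#9 beta = 2 lies in [1, 5]  yes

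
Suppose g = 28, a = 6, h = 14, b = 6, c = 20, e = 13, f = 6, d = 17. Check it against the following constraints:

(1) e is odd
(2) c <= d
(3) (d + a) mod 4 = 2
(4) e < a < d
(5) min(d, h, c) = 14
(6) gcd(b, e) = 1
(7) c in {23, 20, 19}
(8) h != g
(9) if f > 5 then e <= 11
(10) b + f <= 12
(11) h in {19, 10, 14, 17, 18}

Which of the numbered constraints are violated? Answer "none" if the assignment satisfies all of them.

(1) e = 13 is odd — holds.
(2) c = 20, d = 17; 20 > 17 (want ≤) — does not hold.
(3) d + a = 23; 23 mod 4 = 3, not 2 — does not hold.
(4) values 13, 6, 17; e = 13 is not < a = 6 — does not hold.
(5) min(17, 14, 20) = 14 — holds.
(6) gcd(6, 13) = 1 — holds.
(7) c = 20 is in {23, 20, 19} — holds.
(8) h = 14, g = 28; distinct — holds.
(9) f = 6 > 5, so we need e ≤ 11; but e = 13 > 11 — does not hold.
(10) b + f = 6 + 6 = 12; 12 ≤ 12 — holds.
(11) h = 14 is in {19, 10, 14, 17, 18} — holds.

The assignment fails constraints 2, 3, 4, and 9.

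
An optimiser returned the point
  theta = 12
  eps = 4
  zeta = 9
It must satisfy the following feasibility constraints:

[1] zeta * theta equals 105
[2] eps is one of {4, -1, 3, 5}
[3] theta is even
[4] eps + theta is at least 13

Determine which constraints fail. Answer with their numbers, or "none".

[1] zeta * theta = 9 * 12 = 108, not 105 — fails.
[2] eps = 4 is in {4, -1, 3, 5} — holds.
[3] theta = 12 is even — holds.
[4] eps + theta = 4 + 12 = 16; 16 ≥ 13 — holds.

The assignment fails constraint 1.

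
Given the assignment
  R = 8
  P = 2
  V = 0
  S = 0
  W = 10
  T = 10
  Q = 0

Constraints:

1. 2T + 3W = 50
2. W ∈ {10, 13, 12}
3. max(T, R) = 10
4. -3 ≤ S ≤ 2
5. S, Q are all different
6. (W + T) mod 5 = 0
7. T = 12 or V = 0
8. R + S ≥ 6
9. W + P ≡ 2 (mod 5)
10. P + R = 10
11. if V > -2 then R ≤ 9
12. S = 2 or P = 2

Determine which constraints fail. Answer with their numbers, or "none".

Constraint 5 does not hold.

1. 2T + 3W = 2(10) + 3(10) = 50 — satisfied.
2. W = 10 is in {10, 13, 12} — satisfied.
3. max(10, 8) = 10 — satisfied.
4. S = 0 lies in [-3, 2] — satisfied.
5. S = Q = 0, not all different — violated.
6. W + T = 20; 20 mod 5 = 0 — satisfied.
7. T = 10 ≠ 12, but V = 0 = 0 (second disjunct) — satisfied.
8. R + S = 8 + 0 = 8; 8 ≥ 6 — satisfied.
9. W + P = 12; 12 mod 5 = 2 — satisfied.
10. P + R = 2 + 8 = 10 — satisfied.
11. V = 0 > -2, so we need R ≤ 9; R = 8 ≤ 9 — satisfied.
12. S = 0 ≠ 2, but P = 2 = 2 (second disjunct) — satisfied.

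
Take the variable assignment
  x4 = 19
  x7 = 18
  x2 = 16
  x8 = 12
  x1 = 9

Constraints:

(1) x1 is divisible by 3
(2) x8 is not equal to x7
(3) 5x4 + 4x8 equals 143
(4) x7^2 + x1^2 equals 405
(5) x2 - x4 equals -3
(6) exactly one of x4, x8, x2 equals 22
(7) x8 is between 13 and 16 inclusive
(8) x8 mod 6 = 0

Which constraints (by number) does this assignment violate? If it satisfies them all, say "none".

(1) 9 / 3 = 3, so 3 divides 9 — OK.
(2) x8 = 12, x7 = 18; distinct — OK.
(3) 5x4 + 4x8 = 5(19) + 4(12) = 143 — OK.
(4) x7^2 + x1^2 = 18^2 + 9^2 = 324 + 81 = 405 — OK.
(5) x2 - x4 = 16 - 19 = -3 — OK.
(6) x4=19, x8=12, x2=16; 0 of them equal 22, not exactly one — violated.
(7) x8 = 12 is outside [13, 16] — violated.
(8) 12 mod 6 = 0 — OK.

Constraints 6, 7 are violated.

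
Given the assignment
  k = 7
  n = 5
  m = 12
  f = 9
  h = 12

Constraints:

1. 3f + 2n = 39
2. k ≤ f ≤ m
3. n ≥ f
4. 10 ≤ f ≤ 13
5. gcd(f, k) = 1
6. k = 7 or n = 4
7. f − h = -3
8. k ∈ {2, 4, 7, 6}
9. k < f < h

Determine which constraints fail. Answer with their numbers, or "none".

The assignment fails constraints 1, 3, 4.

1. 3f + 2n = 3(9) + 2(5) = 37, not 39  false
2. values 7 ≤ 9 ≤ 12  true
3. n = 5, f = 9; 5 < 9 (want ≥)  false
4. f = 9 is outside [10, 13]  false
5. gcd(9, 7) = 1  true
6. k = 7 = 7 (first disjunct)  true
7. f − h = 9 − 12 = -3  true
8. k = 7 is in {2, 4, 7, 6}  true
9. values 7 < 9 < 12  true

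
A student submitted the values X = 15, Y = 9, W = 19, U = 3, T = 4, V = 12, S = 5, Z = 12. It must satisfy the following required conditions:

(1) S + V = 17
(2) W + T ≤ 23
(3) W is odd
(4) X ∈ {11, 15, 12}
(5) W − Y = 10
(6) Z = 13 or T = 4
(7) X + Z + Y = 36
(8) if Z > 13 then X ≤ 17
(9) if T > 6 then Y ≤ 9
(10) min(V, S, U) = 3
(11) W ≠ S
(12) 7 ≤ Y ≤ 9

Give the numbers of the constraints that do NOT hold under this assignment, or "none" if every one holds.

(1) S + V = 5 + 12 = 17  OK
(2) W + T = 19 + 4 = 23; 23 ≤ 23  OK
(3) W = 19 is odd  OK
(4) X = 15 is in {11, 15, 12}  OK
(5) W − Y = 19 − 9 = 10  OK
(6) Z = 12 ≠ 13, but T = 4 = 4 (second disjunct)  OK
(7) X + Z + Y = 15 + 12 + 9 = 36  OK
(8) Z = 12, not > 13; antecedent false, conditional vacuously true  OK
(9) T = 4, not > 6; antecedent false, conditional vacuously true  OK
(10) min(12, 5, 3) = 3  OK
(11) W = 19, S = 5; distinct  OK
(12) Y = 9 lies in [7, 9]  OK

No violations.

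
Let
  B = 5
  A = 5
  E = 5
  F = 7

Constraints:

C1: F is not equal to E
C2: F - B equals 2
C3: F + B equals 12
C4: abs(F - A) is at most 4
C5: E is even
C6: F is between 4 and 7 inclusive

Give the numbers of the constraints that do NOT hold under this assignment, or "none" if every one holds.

Constraint 5 is violated.

C1: F = 7, E = 5; distinct — OK.
C2: F - B = 7 - 5 = 2 — OK.
C3: F + B = 7 + 5 = 12 — OK.
C4: abs(7 - 5) = 2; 2 ≤ 4 — OK.
C5: E = 5 is odd — violated.
C6: F = 7 lies in [4, 7] — OK.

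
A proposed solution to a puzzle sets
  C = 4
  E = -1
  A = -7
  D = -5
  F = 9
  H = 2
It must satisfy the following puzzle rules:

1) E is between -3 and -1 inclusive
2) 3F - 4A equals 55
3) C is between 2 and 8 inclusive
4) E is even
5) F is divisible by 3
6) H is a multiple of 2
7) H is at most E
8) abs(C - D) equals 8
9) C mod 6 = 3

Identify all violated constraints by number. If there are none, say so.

The assignment fails constraints 4, 7, 8, 9.

1) E = -1 lies in [-3, -1]  ✔
2) 3F - 4A = 3(9) - 4(-7) = 55  ✔
3) C = 4 lies in [2, 8]  ✔
4) E = -1 is odd  ✘
5) 9 / 3 = 3, so 3 divides 9  ✔
6) 2 / 2 = 1, so 2 divides 2  ✔
7) H = 2, E = -1; 2 > -1 (want ≤)  ✘
8) abs(4 - (-5)) = 9, not 8  ✘
9) 4 mod 6 = 4, not 3  ✘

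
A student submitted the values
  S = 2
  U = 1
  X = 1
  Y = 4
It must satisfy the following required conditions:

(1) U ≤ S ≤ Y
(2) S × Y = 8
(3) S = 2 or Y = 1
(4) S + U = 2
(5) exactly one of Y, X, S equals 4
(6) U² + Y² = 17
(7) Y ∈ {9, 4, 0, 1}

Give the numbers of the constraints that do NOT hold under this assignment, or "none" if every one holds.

(1) values 1 ≤ 2 ≤ 4  ✓
(2) S × Y = 2 × 4 = 8  ✓
(3) S = 2 = 2 (first disjunct)  ✓
(4) S + U = 2 + 1 = 3, not 2  ✗
(5) Y=4, X=1, S=2; 1 of them equals 4  ✓
(6) U² + Y² = 1² + 4² = 1 + 16 = 17  ✓
(7) Y = 4 is in {9, 4, 0, 1}  ✓

Violated: 4.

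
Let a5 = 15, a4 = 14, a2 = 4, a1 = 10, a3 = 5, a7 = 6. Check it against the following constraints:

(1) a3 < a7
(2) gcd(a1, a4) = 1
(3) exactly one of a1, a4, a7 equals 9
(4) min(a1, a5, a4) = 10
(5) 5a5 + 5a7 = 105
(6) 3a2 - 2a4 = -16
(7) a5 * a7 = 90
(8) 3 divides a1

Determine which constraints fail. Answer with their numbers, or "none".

Constraints 2, 3, and 8 are violated.

(1) a3 = 5, a7 = 6; 5 < 6 — satisfied.
(2) gcd(10, 14) = 2, not 1 — violated.
(3) a1=10, a4=14, a7=6; 0 of them equal 9, not exactly one — violated.
(4) min(10, 15, 14) = 10 — satisfied.
(5) 5a5 + 5a7 = 5(15) + 5(6) = 105 — satisfied.
(6) 3a2 - 2a4 = 3(4) - 2(14) = -16 — satisfied.
(7) a5 * a7 = 15 * 6 = 90 — satisfied.
(8) 10 = 3*3 + 1, so 3 does not divide 10 — violated.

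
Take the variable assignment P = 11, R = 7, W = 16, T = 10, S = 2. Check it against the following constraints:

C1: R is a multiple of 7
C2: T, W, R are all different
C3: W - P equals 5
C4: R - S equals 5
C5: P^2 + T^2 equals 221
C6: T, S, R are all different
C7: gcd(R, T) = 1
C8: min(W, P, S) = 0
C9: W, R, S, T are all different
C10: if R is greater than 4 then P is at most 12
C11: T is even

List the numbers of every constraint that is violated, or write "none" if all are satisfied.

Violated: 8.

C1: 7 / 7 = 1, so 7 divides 7  OK
C2: values 10, 16, 7 are pairwise distinct  OK
C3: W - P = 16 - 11 = 5  OK
C4: R - S = 7 - 2 = 5  OK
C5: P^2 + T^2 = 11^2 + 10^2 = 121 + 100 = 221  OK
C6: values 10, 2, 7 are pairwise distinct  OK
C7: gcd(7, 10) = 1  OK
C8: min(16, 11, 2) = 2, not 0  FAIL
C9: values 16, 7, 2, 10 are pairwise distinct  OK
C10: R = 7 > 4, so we need P ≤ 12; P = 11 ≤ 12  OK
C11: T = 10 is even  OK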